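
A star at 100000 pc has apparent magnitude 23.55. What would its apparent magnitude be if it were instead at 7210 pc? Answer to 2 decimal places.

Flux ∝ 1/d², so Δm = 5 log₁₀(d₂/d₁) = 5 log₁₀(7210/100000) = -5.710
m₂ = m₁ + Δm = 23.55 + (-5.710) = 17.840

m ≈ 17.84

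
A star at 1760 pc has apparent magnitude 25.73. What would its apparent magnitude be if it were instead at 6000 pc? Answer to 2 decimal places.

m ≈ 28.39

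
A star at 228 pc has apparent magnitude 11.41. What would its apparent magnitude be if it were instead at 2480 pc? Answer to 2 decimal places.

Flux ∝ 1/d², so Δm = 5 log₁₀(d₂/d₁) = 5 log₁₀(2480/228) = 5.183
m₂ = m₁ + Δm = 11.41 + (5.183) = 16.593

m ≈ 16.59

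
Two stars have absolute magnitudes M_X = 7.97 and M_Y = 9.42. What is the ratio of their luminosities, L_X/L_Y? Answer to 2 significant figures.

ΔM = M_X − M_Y = -1.45
L_X/L_Y = 10^(−0.4 ΔM) = 10^0.580 = 3.802

L_X/L_Y ≈ 3.8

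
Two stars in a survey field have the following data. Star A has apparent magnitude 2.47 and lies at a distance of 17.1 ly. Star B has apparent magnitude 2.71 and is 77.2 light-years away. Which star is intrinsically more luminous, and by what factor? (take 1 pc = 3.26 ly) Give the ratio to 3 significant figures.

Star B is more luminous, by a factor of 16.3.

Star A: d = 17.1 ly / 3.26 = 5.245 pc
Star A: M = m − 5 log₁₀ d + 5 = 2.47 − 5·0.7198 + 5 = 3.871
Star B: d = 77.2 ly / 3.26 = 23.68 pc
Star B: M = m − 5 log₁₀ d + 5 = 2.71 − 5·1.3744 + 5 = 0.838
ΔM = M_A − M_B = 3.871 − (0.838) = 3.033; smaller M is more luminous → Star B.
L ratio = 10^(0.4 |ΔM|) = 10^1.213 = 16.34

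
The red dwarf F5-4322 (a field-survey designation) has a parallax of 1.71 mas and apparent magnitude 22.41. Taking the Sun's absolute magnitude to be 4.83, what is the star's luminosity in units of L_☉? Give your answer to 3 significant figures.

L/L_☉ ≈ 3.18×10^-4

d = 1/p = 1000/1.71 mas = 584.8 pc
M = m − 5 log₁₀ d + 5 = 22.41 − 5·2.7670 + 5 = 13.575
M − M_☉ = 13.575 − 4.83 = 8.745
L/L_☉ = 10^(−0.4 × 8.745) = 3.177×10^-4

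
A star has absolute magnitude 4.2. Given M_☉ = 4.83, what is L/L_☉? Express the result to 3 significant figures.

L/L_☉ ≈ 1.79

M − M_☉ = 4.2 − 4.83 = -0.630
L/L_☉ = 10^(−0.4 (M − M_☉)) = 10^0.252 = 1.786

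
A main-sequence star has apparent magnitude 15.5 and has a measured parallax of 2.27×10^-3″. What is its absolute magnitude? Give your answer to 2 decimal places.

M ≈ 7.28

d = 1/p = 1/2.27×10^-3″ = 440.5 pc
5 log₁₀(d/10 pc) = 5 log₁₀(440.5) − 5 = 8.220
M = m − 5 log₁₀(d/10) = 15.5 − 8.220 = 7.280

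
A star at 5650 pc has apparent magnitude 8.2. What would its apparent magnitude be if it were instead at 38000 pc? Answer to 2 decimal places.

Flux ∝ 1/d², so Δm = 5 log₁₀(d₂/d₁) = 5 log₁₀(38000/5650) = 4.139
m₂ = m₁ + Δm = 8.2 + (4.139) = 12.339

m ≈ 12.34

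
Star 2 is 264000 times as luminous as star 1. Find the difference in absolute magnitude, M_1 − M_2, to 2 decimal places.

M_1 − M_2 ≈ 13.55

Pogson: ΔM = −2.5 log₁₀(ratio) = −2.5 log₁₀(264000) = −2.5 × 5.4216 = -13.554
Star 2 is brighter so has the smaller magnitude: M_1 − M_2 is positive.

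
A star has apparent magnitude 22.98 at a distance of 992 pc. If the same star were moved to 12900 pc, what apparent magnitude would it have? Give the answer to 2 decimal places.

m ≈ 28.55

Flux ∝ 1/d², so Δm = 5 log₁₀(d₂/d₁) = 5 log₁₀(12900/992) = 5.570
m₂ = m₁ + Δm = 22.98 + (5.570) = 28.550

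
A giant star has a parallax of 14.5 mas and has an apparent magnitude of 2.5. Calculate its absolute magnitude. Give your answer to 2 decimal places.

M ≈ -1.69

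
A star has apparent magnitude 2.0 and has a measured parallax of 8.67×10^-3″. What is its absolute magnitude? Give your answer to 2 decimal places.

M ≈ -3.31

d = 1/p = 1/8.67×10^-3″ = 115.3 pc
5 log₁₀(d/10 pc) = 5 log₁₀(115.3) − 5 = 5.310
M = m − 5 log₁₀(d/10) = 2.0 − 5.310 = -3.310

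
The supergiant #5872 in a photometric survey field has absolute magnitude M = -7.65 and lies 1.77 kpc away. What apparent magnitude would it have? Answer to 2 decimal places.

d = 1.77 kpc = 1770 pc
m = M + 5 log₁₀ d − 5 = -7.65 + 5·3.2480 − 5 = 3.590

m ≈ 3.59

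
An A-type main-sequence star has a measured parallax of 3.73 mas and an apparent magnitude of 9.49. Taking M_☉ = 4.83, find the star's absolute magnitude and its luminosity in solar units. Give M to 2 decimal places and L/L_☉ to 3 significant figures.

d = 1/p = 1000/3.73 mas = 268.1 pc
M = m − 5 log₁₀ d + 5 = 9.49 − 5·2.4283 + 5 = 2.349
M − M_☉ = 2.349 − 4.83 = -2.481
L/L_☉ = 10^(−0.4 × -2.481) = 9.831

M ≈ 2.35; L/L_☉ ≈ 9.83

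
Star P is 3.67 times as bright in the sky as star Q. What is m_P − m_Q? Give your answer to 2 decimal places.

m_P − m_Q ≈ -1.41

Pogson: Δm = −2.5 log₁₀(ratio) = −2.5 log₁₀(3.67) = −2.5 × 0.5647 = -1.412
Star P is brighter, so it has the smaller magnitude: the difference is negative.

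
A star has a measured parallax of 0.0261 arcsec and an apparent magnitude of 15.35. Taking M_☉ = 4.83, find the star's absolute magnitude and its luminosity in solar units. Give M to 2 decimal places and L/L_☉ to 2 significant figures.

M ≈ 12.43; L/L_☉ ≈ 9.1×10^-4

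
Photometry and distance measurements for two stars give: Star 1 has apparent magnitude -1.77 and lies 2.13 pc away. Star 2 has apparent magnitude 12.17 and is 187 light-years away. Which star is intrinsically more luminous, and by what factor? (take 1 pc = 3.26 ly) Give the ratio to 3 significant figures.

Star 1 is more luminous, by a factor of 519.

Star 1: M = m − 5 log₁₀ d + 5 = -1.77 − 5·0.3284 + 5 = 1.588
Star 2: d = 187 ly / 3.26 = 57.36 pc
Star 2: M = m − 5 log₁₀ d + 5 = 12.17 − 5·1.7586 + 5 = 8.377
ΔM = M_1 − M_2 = 1.588 − (8.377) = -6.789; smaller M is more luminous → Star 1.
L ratio = 10^(0.4 |ΔM|) = 10^2.716 = 519.4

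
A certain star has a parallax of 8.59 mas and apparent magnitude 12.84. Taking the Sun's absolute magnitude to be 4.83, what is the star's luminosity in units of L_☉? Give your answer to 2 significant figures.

L/L_☉ ≈ 0.085

d = 1/p = 1000/8.59 mas = 116.4 pc
M = m − 5 log₁₀ d + 5 = 12.84 − 5·2.0660 + 5 = 7.510
M − M_☉ = 7.510 − 4.83 = 2.680
L/L_☉ = 10^(−0.4 × 2.680) = 0.08473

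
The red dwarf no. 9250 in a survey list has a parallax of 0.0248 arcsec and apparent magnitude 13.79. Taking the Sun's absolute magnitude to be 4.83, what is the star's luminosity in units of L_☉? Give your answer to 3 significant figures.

L/L_☉ ≈ 4.24×10^-3

d = 1/p = 1/0.0248″ = 40.32 pc
M = m − 5 log₁₀ d + 5 = 13.79 − 5·1.6055 + 5 = 10.762
M − M_☉ = 10.762 − 4.83 = 5.932
L/L_☉ = 10^(−0.4 × 5.932) = 4.237×10^-3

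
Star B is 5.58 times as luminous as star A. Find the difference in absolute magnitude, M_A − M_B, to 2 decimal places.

Pogson: ΔM = −2.5 log₁₀(ratio) = −2.5 log₁₀(5.58) = −2.5 × 0.7466 = -1.867
Star B is brighter so has the smaller magnitude: M_A − M_B is positive.

M_A − M_B ≈ 1.87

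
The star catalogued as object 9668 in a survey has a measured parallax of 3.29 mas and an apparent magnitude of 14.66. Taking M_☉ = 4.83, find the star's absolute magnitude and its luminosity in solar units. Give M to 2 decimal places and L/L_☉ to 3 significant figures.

d = 1/p = 1000/3.29 mas = 304.0 pc
M = m − 5 log₁₀ d + 5 = 14.66 − 5·2.4828 + 5 = 7.246
M − M_☉ = 7.246 − 4.83 = 2.416
L/L_☉ = 10^(−0.4 × 2.416) = 0.1080

M ≈ 7.25; L/L_☉ ≈ 0.108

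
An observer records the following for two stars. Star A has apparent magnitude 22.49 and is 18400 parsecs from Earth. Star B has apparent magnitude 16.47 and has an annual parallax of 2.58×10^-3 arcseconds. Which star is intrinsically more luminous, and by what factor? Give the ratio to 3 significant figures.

Star A is more luminous, by a factor of 8.81.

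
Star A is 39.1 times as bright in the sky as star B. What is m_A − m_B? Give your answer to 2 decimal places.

m_A − m_B ≈ -3.98

Pogson: Δm = −2.5 log₁₀(ratio) = −2.5 log₁₀(39.1) = −2.5 × 1.5922 = -3.980
Star A is brighter, so it has the smaller magnitude: the difference is negative.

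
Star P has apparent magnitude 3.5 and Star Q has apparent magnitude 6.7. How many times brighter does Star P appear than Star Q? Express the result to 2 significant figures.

19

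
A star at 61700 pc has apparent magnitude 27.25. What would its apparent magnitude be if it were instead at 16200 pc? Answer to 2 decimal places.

m ≈ 24.35

Flux ∝ 1/d², so Δm = 5 log₁₀(d₂/d₁) = 5 log₁₀(16200/61700) = -2.904
m₂ = m₁ + Δm = 27.25 + (-2.904) = 24.346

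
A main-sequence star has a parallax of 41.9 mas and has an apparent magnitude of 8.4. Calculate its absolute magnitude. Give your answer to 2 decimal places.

p = 41.9 mas = 0.0419″ → d = 1/p = 23.87 pc
5 log₁₀(d/10 pc) = 5 log₁₀(23.87) − 5 = 1.889
M = m − 5 log₁₀(d/10) = 8.4 − 1.889 = 6.511

M ≈ 6.51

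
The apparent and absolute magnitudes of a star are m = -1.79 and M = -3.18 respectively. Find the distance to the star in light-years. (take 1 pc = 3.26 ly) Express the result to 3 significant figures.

μ = m − M = 1.390
m − M = 5 log₁₀ d − 5
log₁₀ d = (m − M)/5 + 1 = 1.2780
d = 10^1.2780 = 18.97 pc
= 61.83 ly

d ≈ 61.8 ly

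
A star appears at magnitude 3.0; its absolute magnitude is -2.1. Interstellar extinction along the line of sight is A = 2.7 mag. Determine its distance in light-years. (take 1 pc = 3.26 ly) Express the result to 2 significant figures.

m − M = 5 log₁₀(d/10 pc) + A  ⇒  3.0 − (-2.1) − 2.7 = 5 log₁₀(d/10)
2.400 = 5 log₁₀(d/10)
log₁₀ d = (m − M − A)/5 + 1 = 1.4800
d = 10^1.4800 = 30.20 pc
= 98.45 ly

d ≈ 98 ly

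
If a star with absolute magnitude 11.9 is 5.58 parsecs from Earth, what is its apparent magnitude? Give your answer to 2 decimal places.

m ≈ 10.63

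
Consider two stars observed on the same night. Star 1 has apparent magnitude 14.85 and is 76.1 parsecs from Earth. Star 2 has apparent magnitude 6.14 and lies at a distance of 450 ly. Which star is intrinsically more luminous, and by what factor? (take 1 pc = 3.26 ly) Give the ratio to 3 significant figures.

Star 1: M = m − 5 log₁₀ d + 5 = 14.85 − 5·1.8814 + 5 = 10.443
Star 2: d = 450 ly / 3.26 = 138.0 pc
Star 2: M = m − 5 log₁₀ d + 5 = 6.14 − 5·2.1400 + 5 = 0.440
ΔM = M_1 − M_2 = 10.443 − (0.440) = 10.003; smaller M is more luminous → Star 2.
L ratio = 10^(0.4 |ΔM|) = 10^4.001 = 10030

Star 2 is more luminous, by a factor of 10000.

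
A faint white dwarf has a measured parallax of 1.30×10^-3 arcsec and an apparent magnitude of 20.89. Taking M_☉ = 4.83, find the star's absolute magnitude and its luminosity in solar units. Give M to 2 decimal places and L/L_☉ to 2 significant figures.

d = 1/p = 1/1.30×10^-3″ = 769.2 pc
M = m − 5 log₁₀ d + 5 = 20.89 − 5·2.8861 + 5 = 11.460
M − M_☉ = 11.460 − 4.83 = 6.630
L/L_☉ = 10^(−0.4 × 6.630) = 2.229×10^-3

M ≈ 11.46; L/L_☉ ≈ 2.2×10^-3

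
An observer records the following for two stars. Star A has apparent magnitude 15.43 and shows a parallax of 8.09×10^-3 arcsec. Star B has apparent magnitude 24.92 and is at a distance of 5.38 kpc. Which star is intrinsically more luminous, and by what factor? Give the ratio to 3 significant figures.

Star A: d = 1/p = 1/8.09×10^-3″ = 123.6 pc
Star A: M = m − 5 log₁₀ d + 5 = 15.43 − 5·2.0921 + 5 = 9.970
Star B: d = 5.38 kpc = 5380 pc
Star B: M = m − 5 log₁₀ d + 5 = 24.92 − 5·3.7308 + 5 = 11.266
ΔM = M_A − M_B = 9.970 − (11.266) = -1.296; smaller M is more luminous → Star A.
L ratio = 10^(0.4 |ΔM|) = 10^0.519 = 3.300

Star A is more luminous, by a factor of 3.30.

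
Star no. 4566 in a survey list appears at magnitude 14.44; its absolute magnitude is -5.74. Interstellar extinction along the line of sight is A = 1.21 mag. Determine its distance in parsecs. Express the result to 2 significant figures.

m − M = 5 log₁₀(d/10 pc) + A  ⇒  14.44 − (-5.74) − 1.21 = 5 log₁₀(d/10)
18.970 = 5 log₁₀(d/10)
log₁₀ d = (m − M − A)/5 + 1 = 4.7940
d = 10^4.7940 = 62230 pc

d ≈ 62000 pc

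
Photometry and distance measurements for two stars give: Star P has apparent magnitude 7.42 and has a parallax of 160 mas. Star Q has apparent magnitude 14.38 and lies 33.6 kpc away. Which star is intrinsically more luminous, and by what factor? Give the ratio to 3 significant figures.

Star P: p = 160 mas = 0.160″ → d = 1/p = 6.250 pc
Star P: M = m − 5 log₁₀ d + 5 = 7.42 − 5·0.7959 + 5 = 8.441
Star Q: d = 33.6 kpc = 33600 pc
Star Q: M = m − 5 log₁₀ d + 5 = 14.38 − 5·4.5263 + 5 = -3.252
ΔM = M_P − M_Q = 8.441 − (-3.252) = 11.692; smaller M is more luminous → Star Q.
L ratio = 10^(0.4 |ΔM|) = 10^4.677 = 47520

Star Q is more luminous, by a factor of 47500.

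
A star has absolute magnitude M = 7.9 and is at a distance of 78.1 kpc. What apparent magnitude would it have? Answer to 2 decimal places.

d = 78.1 kpc = 78100 pc
m = M + 5 log₁₀ d − 5 = 7.9 + 5·4.8927 − 5 = 27.363

m ≈ 27.36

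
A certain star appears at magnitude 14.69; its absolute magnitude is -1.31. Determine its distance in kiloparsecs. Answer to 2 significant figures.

μ = m − M = 16.000
m − M = 5 log₁₀ d − 5
log₁₀ d = (m − M)/5 + 1 = 4.2000
d = 10^4.2000 = 15850 pc
= 15.85 kpc

d ≈ 16 kpc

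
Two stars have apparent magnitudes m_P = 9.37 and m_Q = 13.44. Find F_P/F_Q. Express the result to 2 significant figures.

Magnitude difference = -4.07
Flux ratio = 10^(−0.4 Δm) = 10^(−0.4 × -4.07) = 10^1.628 = 42.46

F_P/F_Q ≈ 42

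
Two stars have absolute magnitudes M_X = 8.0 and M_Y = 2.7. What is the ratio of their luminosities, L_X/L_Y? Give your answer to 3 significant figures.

ΔM = M_X − M_Y = 5.3
L_X/L_Y = 10^(−0.4 ΔM) = 10^-2.120 = 7.586×10^-3

L_X/L_Y ≈ 7.59×10^-3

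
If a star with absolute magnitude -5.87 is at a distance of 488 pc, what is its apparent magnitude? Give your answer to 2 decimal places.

m ≈ 2.57

m = M + 5 log₁₀ d − 5 = -5.87 + 5·2.6884 − 5 = 2.572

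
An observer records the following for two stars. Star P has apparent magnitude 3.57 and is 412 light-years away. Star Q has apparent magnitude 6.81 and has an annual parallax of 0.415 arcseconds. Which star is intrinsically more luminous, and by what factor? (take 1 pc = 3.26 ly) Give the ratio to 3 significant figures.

Star P is more luminous, by a factor of 54400.

Star P: d = 412 ly / 3.26 = 126.4 pc
Star P: M = m − 5 log₁₀ d + 5 = 3.57 − 5·2.1017 + 5 = -1.938
Star Q: d = 1/p = 1/0.415″ = 2.410 pc
Star Q: M = m − 5 log₁₀ d + 5 = 6.81 − 5·0.3820 + 5 = 9.900
ΔM = M_P − M_Q = -1.938 − (9.900) = -11.839; smaller M is more luminous → Star P.
L ratio = 10^(0.4 |ΔM|) = 10^4.735 = 54380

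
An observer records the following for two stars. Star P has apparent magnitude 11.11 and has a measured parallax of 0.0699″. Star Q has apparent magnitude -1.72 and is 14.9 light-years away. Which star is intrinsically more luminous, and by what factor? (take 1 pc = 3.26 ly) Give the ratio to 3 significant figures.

Star Q is more luminous, by a factor of 13800.

Star P: d = 1/p = 1/0.0699″ = 14.31 pc
Star P: M = m − 5 log₁₀ d + 5 = 11.11 − 5·1.1555 + 5 = 10.332
Star Q: d = 14.9 ly / 3.26 = 4.571 pc
Star Q: M = m − 5 log₁₀ d + 5 = -1.72 − 5·0.6600 + 5 = -0.020
ΔM = M_P − M_Q = 10.332 − (-0.020) = 10.352; smaller M is more luminous → Star Q.
L ratio = 10^(0.4 |ΔM|) = 10^4.141 = 13830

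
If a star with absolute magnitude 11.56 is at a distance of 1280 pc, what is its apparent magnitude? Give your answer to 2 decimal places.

m = M + 5 log₁₀ d − 5 = 11.56 + 5·3.1072 − 5 = 22.096

m ≈ 22.10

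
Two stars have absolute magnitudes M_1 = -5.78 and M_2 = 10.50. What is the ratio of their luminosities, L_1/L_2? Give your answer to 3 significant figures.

L_1/L_2 ≈ 3.25×10^6

ΔM = M_1 − M_2 = -16.28
L_1/L_2 = 10^(−0.4 ΔM) = 10^6.512 = 3.251×10^6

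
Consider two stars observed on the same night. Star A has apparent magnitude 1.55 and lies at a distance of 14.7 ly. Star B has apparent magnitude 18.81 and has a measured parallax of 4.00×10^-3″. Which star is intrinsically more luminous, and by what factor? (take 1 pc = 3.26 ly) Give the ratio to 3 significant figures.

Star A is more luminous, by a factor of 2610.

Star A: d = 14.7 ly / 3.26 = 4.509 pc
Star A: M = m − 5 log₁₀ d + 5 = 1.55 − 5·0.6541 + 5 = 3.280
Star B: d = 1/p = 1/4.00×10^-3″ = 250.0 pc
Star B: M = m − 5 log₁₀ d + 5 = 18.81 − 5·2.3979 + 5 = 11.820
ΔM = M_A − M_B = 3.280 − (11.820) = -8.541; smaller M is more luminous → Star A.
L ratio = 10^(0.4 |ΔM|) = 10^3.416 = 2608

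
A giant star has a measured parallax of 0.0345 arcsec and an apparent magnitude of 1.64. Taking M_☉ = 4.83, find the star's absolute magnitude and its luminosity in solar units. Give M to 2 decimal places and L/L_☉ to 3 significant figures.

M ≈ -0.67; L/L_☉ ≈ 159

d = 1/p = 1/0.0345″ = 28.99 pc
M = m − 5 log₁₀ d + 5 = 1.64 − 5·1.4622 + 5 = -0.671
M − M_☉ = -0.671 − 4.83 = -5.501
L/L_☉ = 10^(−0.4 × -5.501) = 158.6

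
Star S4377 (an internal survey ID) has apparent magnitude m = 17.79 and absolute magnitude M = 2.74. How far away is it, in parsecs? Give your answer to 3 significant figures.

d ≈ 10200 pc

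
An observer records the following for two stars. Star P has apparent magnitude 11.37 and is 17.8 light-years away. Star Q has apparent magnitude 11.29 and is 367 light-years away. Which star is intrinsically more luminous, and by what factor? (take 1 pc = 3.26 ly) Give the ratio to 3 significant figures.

Star Q is more luminous, by a factor of 458.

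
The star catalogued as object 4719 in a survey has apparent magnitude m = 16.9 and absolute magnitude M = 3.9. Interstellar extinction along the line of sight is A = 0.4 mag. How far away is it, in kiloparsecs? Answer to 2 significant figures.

m − M = 5 log₁₀(d/10 pc) + A  ⇒  16.9 − (3.9) − 0.4 = 5 log₁₀(d/10)
12.600 = 5 log₁₀(d/10)
log₁₀ d = (m − M − A)/5 + 1 = 3.5200
d = 10^3.5200 = 3311 pc
= 3.311 kpc

d ≈ 3.3 kpc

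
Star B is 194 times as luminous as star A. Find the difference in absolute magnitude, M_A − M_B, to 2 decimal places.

Pogson: ΔM = −2.5 log₁₀(ratio) = −2.5 log₁₀(194) = −2.5 × 2.2878 = -5.720
Star B is brighter so has the smaller magnitude: M_A − M_B is positive.

M_A − M_B ≈ 5.72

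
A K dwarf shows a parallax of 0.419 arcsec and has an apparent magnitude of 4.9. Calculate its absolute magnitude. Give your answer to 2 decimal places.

M ≈ 8.01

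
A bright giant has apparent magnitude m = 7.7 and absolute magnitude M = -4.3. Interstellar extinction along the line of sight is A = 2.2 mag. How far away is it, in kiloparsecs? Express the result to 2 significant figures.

d ≈ 0.91 kpc

m − M = 5 log₁₀(d/10 pc) + A  ⇒  7.7 − (-4.3) − 2.2 = 5 log₁₀(d/10)
9.800 = 5 log₁₀(d/10)
log₁₀ d = (m − M − A)/5 + 1 = 2.9600
d = 10^2.9600 = 912.0 pc
= 0.9120 kpc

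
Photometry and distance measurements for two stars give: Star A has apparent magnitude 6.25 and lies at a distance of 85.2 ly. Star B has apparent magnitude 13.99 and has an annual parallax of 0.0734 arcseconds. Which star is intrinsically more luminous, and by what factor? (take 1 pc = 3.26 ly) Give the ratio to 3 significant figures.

Star A is more luminous, by a factor of 4590.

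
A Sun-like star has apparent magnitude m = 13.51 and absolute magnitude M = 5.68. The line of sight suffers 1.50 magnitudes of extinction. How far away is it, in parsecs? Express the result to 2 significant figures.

d ≈ 180 pc

m − M = 5 log₁₀(d/10 pc) + A  ⇒  13.51 − (5.68) − 1.50 = 5 log₁₀(d/10)
6.330 = 5 log₁₀(d/10)
log₁₀ d = (m − M − A)/5 + 1 = 2.2660
d = 10^2.2660 = 184.5 pc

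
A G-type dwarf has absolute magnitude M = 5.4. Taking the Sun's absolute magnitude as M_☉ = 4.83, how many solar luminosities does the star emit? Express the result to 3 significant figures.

L/L_☉ ≈ 0.592

M − M_☉ = 5.4 − 4.83 = 0.570
L/L_☉ = 10^(−0.4 (M − M_☉)) = 10^-0.228 = 0.5916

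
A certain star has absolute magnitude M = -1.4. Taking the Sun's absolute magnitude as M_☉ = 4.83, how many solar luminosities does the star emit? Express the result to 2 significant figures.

L/L_☉ ≈ 310

M − M_☉ = -1.4 − 4.83 = -6.230
L/L_☉ = 10^(−0.4 (M − M_☉)) = 10^2.492 = 310.5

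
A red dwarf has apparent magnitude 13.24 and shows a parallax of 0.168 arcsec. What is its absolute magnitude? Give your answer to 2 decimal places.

d = 1/p = 1/0.168″ = 5.952 pc
5 log₁₀(d/10 pc) = 5 log₁₀(5.952) − 5 = -1.127
M = m − 5 log₁₀(d/10) = 13.24 + 1.127 = 14.367

M ≈ 14.37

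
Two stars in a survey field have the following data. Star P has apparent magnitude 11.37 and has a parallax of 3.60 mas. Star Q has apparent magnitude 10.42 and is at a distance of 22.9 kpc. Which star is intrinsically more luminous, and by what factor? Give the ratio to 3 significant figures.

Star P: p = 3.60 mas = 3.60×10^-3″ → d = 1/p = 277.8 pc
Star P: M = m − 5 log₁₀ d + 5 = 11.37 − 5·2.4437 + 5 = 4.152
Star Q: d = 22.9 kpc = 22900 pc
Star Q: M = m − 5 log₁₀ d + 5 = 10.42 − 5·4.3598 + 5 = -6.379
ΔM = M_P − M_Q = 4.152 − (-6.379) = 10.531; smaller M is more luminous → Star Q.
L ratio = 10^(0.4 |ΔM|) = 10^4.212 = 16300

Star Q is more luminous, by a factor of 16300.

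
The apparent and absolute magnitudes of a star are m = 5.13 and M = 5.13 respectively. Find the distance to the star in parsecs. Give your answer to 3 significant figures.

d ≈ 10.0 pc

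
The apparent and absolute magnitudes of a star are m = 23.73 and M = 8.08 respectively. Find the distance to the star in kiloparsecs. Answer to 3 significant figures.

Distance modulus: m − M = 23.73 − (8.08) = 15.650
m − M = 5 log₁₀ d − 5
log₁₀ d = (m − M)/5 + 1 = 4.1300
d = 10^4.1300 = 13490 pc
= 13.49 kpc

d ≈ 13.5 kpc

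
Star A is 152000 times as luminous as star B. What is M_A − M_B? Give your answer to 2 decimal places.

Pogson: ΔM = −2.5 log₁₀(ratio) = −2.5 log₁₀(152000) = −2.5 × 5.1818 = -12.955
Star A is brighter, so it has the smaller magnitude: the difference is negative.

M_A − M_B ≈ -12.95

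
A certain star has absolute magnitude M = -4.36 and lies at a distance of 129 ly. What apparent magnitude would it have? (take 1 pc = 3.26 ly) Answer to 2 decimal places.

d = 129 ly / 3.26 = 39.57 pc
m = M + 5 log₁₀ d − 5 = -4.36 + 5·1.5974 − 5 = -1.373

m ≈ -1.37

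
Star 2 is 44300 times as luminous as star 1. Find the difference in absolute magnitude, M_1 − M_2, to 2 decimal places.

M_1 − M_2 ≈ 11.62

Pogson: ΔM = −2.5 log₁₀(ratio) = −2.5 log₁₀(44300) = −2.5 × 4.6464 = -11.616
Star 2 is brighter so has the smaller magnitude: M_1 − M_2 is positive.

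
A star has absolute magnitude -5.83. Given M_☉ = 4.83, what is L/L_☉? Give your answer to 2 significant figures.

M − M_☉ = -5.83 − 4.83 = -10.660
L/L_☉ = 10^(−0.4 (M − M_☉)) = 10^4.264 = 18370

L/L_☉ ≈ 18000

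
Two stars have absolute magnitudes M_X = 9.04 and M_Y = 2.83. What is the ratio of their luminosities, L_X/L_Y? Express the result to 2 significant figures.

L_X/L_Y ≈ 3.3×10^-3

ΔM = M_X − M_Y = 6.21
L_X/L_Y = 10^(−0.4 ΔM) = 10^-2.484 = 3.281×10^-3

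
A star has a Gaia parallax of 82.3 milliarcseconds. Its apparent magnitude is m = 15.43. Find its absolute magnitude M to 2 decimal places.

M ≈ 15.01

p = 82.3 mas = 0.0823″ → d = 1/p = 12.15 pc
5 log₁₀(d/10 pc) = 5 log₁₀(12.15) − 5 = 0.423
M = m − 5 log₁₀(d/10) = 15.43 − 0.423 = 15.007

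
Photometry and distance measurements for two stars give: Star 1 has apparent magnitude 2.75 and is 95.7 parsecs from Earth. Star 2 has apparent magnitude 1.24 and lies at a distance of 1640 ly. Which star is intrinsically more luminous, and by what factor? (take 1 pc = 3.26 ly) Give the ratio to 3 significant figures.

Star 2 is more luminous, by a factor of 111.

Star 1: M = m − 5 log₁₀ d + 5 = 2.75 − 5·1.9809 + 5 = -2.155
Star 2: d = 1640 ly / 3.26 = 503.1 pc
Star 2: M = m − 5 log₁₀ d + 5 = 1.24 − 5·2.7016 + 5 = -7.268
ΔM = M_1 − M_2 = -2.155 − (-7.268) = 5.114; smaller M is more luminous → Star 2.
L ratio = 10^(0.4 |ΔM|) = 10^2.045 = 111.0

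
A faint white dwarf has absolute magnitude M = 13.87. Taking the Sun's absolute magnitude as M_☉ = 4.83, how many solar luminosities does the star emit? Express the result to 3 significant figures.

L/L_☉ ≈ 2.42×10^-4

M − M_☉ = 13.87 − 4.83 = 9.040
L/L_☉ = 10^(−0.4 (M − M_☉)) = 10^-3.616 = 2.421×10^-4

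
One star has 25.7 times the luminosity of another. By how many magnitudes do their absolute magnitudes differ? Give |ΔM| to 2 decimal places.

Pogson: ΔM = −2.5 log₁₀(ratio) = −2.5 log₁₀(25.7) = −2.5 × 1.4099 = -3.525

|ΔM| ≈ 3.52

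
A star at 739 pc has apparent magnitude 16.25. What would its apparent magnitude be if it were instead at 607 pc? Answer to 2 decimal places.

Flux ∝ 1/d², so Δm = 5 log₁₀(d₂/d₁) = 5 log₁₀(607/739) = -0.427
m₂ = m₁ + Δm = 16.25 + (-0.427) = 15.823

m ≈ 15.82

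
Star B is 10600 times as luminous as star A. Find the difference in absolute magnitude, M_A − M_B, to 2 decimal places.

M_A − M_B ≈ 10.06

Pogson: ΔM = −2.5 log₁₀(ratio) = −2.5 log₁₀(10600) = −2.5 × 4.0253 = -10.063
Star B is brighter so has the smaller magnitude: M_A − M_B is positive.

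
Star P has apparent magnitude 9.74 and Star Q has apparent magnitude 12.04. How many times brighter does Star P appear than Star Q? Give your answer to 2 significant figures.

Magnitude difference = -2.30
Flux ratio = 10^(−0.4 Δm) = 10^(−0.4 × -2.30) = 10^0.920 = 8.318

8.3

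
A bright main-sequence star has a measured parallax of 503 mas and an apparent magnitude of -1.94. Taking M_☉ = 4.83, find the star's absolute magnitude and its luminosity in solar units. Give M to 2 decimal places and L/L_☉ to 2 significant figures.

d = 1/p = 1000/503 mas = 1.988 pc
M = m − 5 log₁₀ d + 5 = -1.94 − 5·0.2984 + 5 = 1.568
M − M_☉ = 1.568 − 4.83 = -3.262
L/L_☉ = 10^(−0.4 × -3.262) = 20.18

M ≈ 1.57; L/L_☉ ≈ 20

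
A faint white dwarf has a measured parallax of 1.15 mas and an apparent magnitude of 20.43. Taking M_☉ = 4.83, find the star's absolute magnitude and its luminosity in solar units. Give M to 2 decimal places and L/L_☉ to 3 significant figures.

d = 1/p = 1000/1.15 mas = 869.6 pc
M = m − 5 log₁₀ d + 5 = 20.43 − 5·2.9393 + 5 = 10.733
M − M_☉ = 10.733 − 4.83 = 5.903
L/L_☉ = 10^(−0.4 × 5.903) = 4.351×10^-3

M ≈ 10.73; L/L_☉ ≈ 4.35×10^-3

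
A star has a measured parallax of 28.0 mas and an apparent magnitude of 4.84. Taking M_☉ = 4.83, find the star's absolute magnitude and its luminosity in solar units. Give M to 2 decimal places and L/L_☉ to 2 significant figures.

d = 1/p = 1000/28.0 mas = 35.71 pc
M = m − 5 log₁₀ d + 5 = 4.84 − 5·1.5528 + 5 = 2.076
M − M_☉ = 2.076 − 4.83 = -2.754
L/L_☉ = 10^(−0.4 × -2.754) = 12.64

M ≈ 2.08; L/L_☉ ≈ 13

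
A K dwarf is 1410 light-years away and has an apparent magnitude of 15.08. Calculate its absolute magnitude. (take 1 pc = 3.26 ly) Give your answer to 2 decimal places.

M ≈ 6.90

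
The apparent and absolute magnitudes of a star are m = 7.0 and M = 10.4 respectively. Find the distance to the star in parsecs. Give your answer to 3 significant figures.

d ≈ 2.09 pc

Distance modulus: m − M = 7.0 − (10.4) = -3.400
m − M = 5 log₁₀ d − 5
log₁₀ d = (m − M)/5 + 1 = 0.3200
d = 10^0.3200 = 2.089 pc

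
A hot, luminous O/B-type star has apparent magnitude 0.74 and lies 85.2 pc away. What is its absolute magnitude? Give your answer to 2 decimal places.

M ≈ -3.91

5 log₁₀(d/10 pc) = 5 log₁₀(85.20) − 5 = 4.652
M = m − 5 log₁₀(d/10) = 0.74 − 4.652 = -3.912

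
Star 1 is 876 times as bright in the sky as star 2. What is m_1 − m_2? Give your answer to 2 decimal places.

Pogson: Δm = −2.5 log₁₀(ratio) = −2.5 log₁₀(876) = −2.5 × 2.9425 = -7.356
Star 1 is brighter, so it has the smaller magnitude: the difference is negative.

m_1 − m_2 ≈ -7.36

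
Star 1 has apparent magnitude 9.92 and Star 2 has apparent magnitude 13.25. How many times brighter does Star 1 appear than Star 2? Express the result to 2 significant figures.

21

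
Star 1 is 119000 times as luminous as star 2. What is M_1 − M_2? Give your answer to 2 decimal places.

M_1 − M_2 ≈ -12.69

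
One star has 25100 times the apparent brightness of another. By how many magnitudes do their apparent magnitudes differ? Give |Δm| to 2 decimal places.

|Δm| ≈ 11.00

Pogson: Δm = −2.5 log₁₀(ratio) = −2.5 log₁₀(25100) = −2.5 × 4.3997 = -10.999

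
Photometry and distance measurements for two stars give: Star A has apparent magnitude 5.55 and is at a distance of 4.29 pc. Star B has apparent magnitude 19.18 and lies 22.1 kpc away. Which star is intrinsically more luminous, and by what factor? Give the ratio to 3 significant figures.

Star B is more luminous, by a factor of 93.7.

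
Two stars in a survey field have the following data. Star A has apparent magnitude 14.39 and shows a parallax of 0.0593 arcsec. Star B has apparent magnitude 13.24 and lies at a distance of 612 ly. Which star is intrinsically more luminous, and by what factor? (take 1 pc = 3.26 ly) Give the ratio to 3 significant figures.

Star B is more luminous, by a factor of 357.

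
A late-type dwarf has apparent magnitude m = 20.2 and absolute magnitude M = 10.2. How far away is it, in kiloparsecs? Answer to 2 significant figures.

μ = m − M = 10.000
m − M = 5 log₁₀ d − 5
log₁₀ d = (m − M)/5 + 1 = 3.0000
d = 10^3.0000 = 1000 pc
= 1.000 kpc

d ≈ 1.0 kpc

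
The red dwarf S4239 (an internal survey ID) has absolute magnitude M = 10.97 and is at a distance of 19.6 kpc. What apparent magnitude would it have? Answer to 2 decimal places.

m ≈ 27.43

d = 19.6 kpc = 19600 pc
m = M + 5 log₁₀ d − 5 = 10.97 + 5·4.2923 − 5 = 27.431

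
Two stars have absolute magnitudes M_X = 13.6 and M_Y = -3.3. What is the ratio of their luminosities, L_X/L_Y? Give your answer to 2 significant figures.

ΔM = M_X − M_Y = 16.9
L_X/L_Y = 10^(−0.4 ΔM) = 10^-6.760 = 1.738×10^-7

L_X/L_Y ≈ 1.7×10^-7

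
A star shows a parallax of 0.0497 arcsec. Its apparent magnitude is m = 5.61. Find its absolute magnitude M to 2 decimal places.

d = 1/p = 1/0.0497″ = 20.12 pc
5 log₁₀(d/10 pc) = 5 log₁₀(20.12) − 5 = 1.518
M = m − 5 log₁₀(d/10) = 5.61 − 1.518 = 4.092

M ≈ 4.09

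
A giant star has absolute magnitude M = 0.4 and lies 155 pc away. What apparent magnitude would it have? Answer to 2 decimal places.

m = M + 5 log₁₀ d − 5 = 0.4 + 5·2.1903 − 5 = 6.352

m ≈ 6.35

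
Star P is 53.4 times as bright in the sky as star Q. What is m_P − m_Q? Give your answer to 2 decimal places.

m_P − m_Q ≈ -4.32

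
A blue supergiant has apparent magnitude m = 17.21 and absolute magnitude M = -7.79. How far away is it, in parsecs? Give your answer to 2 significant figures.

d ≈ 1.0×10^6 pc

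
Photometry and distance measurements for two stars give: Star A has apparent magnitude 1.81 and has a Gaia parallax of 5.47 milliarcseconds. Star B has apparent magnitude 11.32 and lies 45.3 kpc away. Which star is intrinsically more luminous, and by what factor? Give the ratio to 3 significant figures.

Star B is more luminous, by a factor of 9.64.

Star A: p = 5.47 mas = 5.47×10^-3″ → d = 1/p = 182.8 pc
Star A: M = m − 5 log₁₀ d + 5 = 1.81 − 5·2.2620 + 5 = -4.500
Star B: d = 45.3 kpc = 45300 pc
Star B: M = m − 5 log₁₀ d + 5 = 11.32 − 5·4.6561 + 5 = -6.960
ΔM = M_A − M_B = -4.500 − (-6.960) = 2.460; smaller M is more luminous → Star B.
L ratio = 10^(0.4 |ΔM|) = 10^0.984 = 9.642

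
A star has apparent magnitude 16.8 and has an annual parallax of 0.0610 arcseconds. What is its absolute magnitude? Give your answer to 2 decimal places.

d = 1/p = 1/0.0610″ = 16.39 pc
5 log₁₀(d/10 pc) = 5 log₁₀(16.39) − 5 = 1.073
M = m − 5 log₁₀(d/10) = 16.8 − 1.073 = 15.727

M ≈ 15.73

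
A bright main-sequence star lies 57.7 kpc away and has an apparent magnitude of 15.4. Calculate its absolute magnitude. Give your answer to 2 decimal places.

M ≈ -3.41

d = 57.7 kpc = 57700 pc
5 log₁₀(d/10 pc) = 5 log₁₀(57700) − 5 = 18.806
M = m − 5 log₁₀(d/10) = 15.4 − 18.806 = -3.406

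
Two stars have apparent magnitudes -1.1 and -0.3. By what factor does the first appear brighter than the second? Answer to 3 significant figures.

2.09

Δm = -1.1 − (-0.3) = -0.8
Flux ratio = 10^(−0.4 Δm) = 10^(−0.4 × -0.8) = 10^0.320 = 2.089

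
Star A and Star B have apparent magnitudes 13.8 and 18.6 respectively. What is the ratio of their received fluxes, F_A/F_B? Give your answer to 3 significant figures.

Magnitude difference = -4.8
Flux ratio = 10^(−0.4 Δm) = 10^(−0.4 × -4.8) = 10^1.920 = 83.18

F_A/F_B ≈ 83.2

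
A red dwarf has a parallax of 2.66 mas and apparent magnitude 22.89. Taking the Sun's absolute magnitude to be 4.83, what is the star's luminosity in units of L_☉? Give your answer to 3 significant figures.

L/L_☉ ≈ 8.44×10^-5

d = 1/p = 1000/2.66 mas = 375.9 pc
M = m − 5 log₁₀ d + 5 = 22.89 − 5·2.5751 + 5 = 15.014
M − M_☉ = 15.014 − 4.83 = 10.184
L/L_☉ = 10^(−0.4 × 10.184) = 8.438×10^-5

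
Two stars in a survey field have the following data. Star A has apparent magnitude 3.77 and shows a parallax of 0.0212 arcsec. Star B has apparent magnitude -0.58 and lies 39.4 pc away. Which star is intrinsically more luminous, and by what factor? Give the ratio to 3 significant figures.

Star A: d = 1/p = 1/0.0212″ = 47.17 pc
Star A: M = m − 5 log₁₀ d + 5 = 3.77 − 5·1.6737 + 5 = 0.402
Star B: M = m − 5 log₁₀ d + 5 = -0.58 − 5·1.5955 + 5 = -3.557
ΔM = M_A − M_B = 0.402 − (-3.557) = 3.959; smaller M is more luminous → Star B.
L ratio = 10^(0.4 |ΔM|) = 10^1.584 = 38.34

Star B is more luminous, by a factor of 38.3.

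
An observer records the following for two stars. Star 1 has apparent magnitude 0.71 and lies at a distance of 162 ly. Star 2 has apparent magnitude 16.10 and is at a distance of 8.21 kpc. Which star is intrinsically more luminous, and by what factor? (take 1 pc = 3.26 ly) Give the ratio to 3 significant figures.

Star 1: d = 162 ly / 3.26 = 49.69 pc
Star 1: M = m − 5 log₁₀ d + 5 = 0.71 − 5·1.6963 + 5 = -2.771
Star 2: d = 8.21 kpc = 8210 pc
Star 2: M = m − 5 log₁₀ d + 5 = 16.10 − 5·3.9143 + 5 = 1.528
ΔM = M_1 − M_2 = -2.771 − (1.528) = -4.300; smaller M is more luminous → Star 1.
L ratio = 10^(0.4 |ΔM|) = 10^1.720 = 52.47

Star 1 is more luminous, by a factor of 52.5.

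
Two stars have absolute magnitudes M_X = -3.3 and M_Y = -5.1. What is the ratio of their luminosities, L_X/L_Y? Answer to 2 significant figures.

L_X/L_Y ≈ 0.19

ΔM = M_X − M_Y = 1.8
L_X/L_Y = 10^(−0.4 ΔM) = 10^-0.720 = 0.1905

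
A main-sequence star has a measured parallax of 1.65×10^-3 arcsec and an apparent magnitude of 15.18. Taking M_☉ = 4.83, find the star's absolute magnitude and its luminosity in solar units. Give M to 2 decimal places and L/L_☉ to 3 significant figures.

d = 1/p = 1/1.65×10^-3″ = 606.1 pc
M = m − 5 log₁₀ d + 5 = 15.18 − 5·2.7825 + 5 = 6.267
M − M_☉ = 6.267 − 4.83 = 1.437
L/L_☉ = 10^(−0.4 × 1.437) = 0.2661

M ≈ 6.27; L/L_☉ ≈ 0.266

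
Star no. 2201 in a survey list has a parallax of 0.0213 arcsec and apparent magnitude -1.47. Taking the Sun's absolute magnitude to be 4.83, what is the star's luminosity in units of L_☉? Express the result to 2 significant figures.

d = 1/p = 1/0.0213″ = 46.95 pc
M = m − 5 log₁₀ d + 5 = -1.47 − 5·1.6716 + 5 = -4.828
M − M_☉ = -4.828 − 4.83 = -9.658
L/L_☉ = 10^(−0.4 × -9.658) = 7299

L/L_☉ ≈ 7300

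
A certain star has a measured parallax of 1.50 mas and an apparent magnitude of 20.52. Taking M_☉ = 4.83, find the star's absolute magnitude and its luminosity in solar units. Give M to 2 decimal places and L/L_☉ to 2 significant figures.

M ≈ 11.40; L/L_☉ ≈ 2.4×10^-3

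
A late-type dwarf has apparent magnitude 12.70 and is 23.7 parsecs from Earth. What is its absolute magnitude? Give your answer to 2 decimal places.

M ≈ 10.83

5 log₁₀(d/10 pc) = 5 log₁₀(23.70) − 5 = 1.874
M = m − 5 log₁₀(d/10) = 12.70 − 1.874 = 10.826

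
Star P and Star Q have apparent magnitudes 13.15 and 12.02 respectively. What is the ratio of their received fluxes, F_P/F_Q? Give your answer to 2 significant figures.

F_P/F_Q ≈ 0.35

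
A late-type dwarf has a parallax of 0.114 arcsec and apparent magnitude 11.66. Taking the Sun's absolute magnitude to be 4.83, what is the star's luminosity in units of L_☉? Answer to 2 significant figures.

L/L_☉ ≈ 1.4×10^-3

d = 1/p = 1/0.114″ = 8.772 pc
M = m − 5 log₁₀ d + 5 = 11.66 − 5·0.9431 + 5 = 11.945
M − M_☉ = 11.945 − 4.83 = 7.115
L/L_☉ = 10^(−0.4 × 7.115) = 1.426×10^-3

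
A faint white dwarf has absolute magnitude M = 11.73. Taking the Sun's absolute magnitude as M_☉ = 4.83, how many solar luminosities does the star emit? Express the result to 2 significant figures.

M − M_☉ = 11.73 − 4.83 = 6.900
L/L_☉ = 10^(−0.4 (M − M_☉)) = 10^-2.760 = 1.738×10^-3

L/L_☉ ≈ 1.7×10^-3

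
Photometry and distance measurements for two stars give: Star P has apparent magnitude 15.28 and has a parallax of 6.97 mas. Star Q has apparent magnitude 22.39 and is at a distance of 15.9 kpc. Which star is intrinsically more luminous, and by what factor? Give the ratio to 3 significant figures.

Star P: p = 6.97 mas = 6.97×10^-3″ → d = 1/p = 143.5 pc
Star P: M = m − 5 log₁₀ d + 5 = 15.28 − 5·2.1568 + 5 = 9.496
Star Q: d = 15.9 kpc = 15900 pc
Star Q: M = m − 5 log₁₀ d + 5 = 22.39 − 5·4.2014 + 5 = 6.383
ΔM = M_P − M_Q = 9.496 − (6.383) = 3.113; smaller M is more luminous → Star Q.
L ratio = 10^(0.4 |ΔM|) = 10^1.245 = 17.59

Star Q is more luminous, by a factor of 17.6.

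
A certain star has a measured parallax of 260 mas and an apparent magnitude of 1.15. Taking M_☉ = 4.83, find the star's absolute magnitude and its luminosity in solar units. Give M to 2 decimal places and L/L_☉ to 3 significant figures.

d = 1/p = 1000/260 mas = 3.846 pc
M = m − 5 log₁₀ d + 5 = 1.15 − 5·0.5850 + 5 = 3.225
M − M_☉ = 3.225 − 4.83 = -1.605
L/L_☉ = 10^(−0.4 × -1.605) = 4.386

M ≈ 3.22; L/L_☉ ≈ 4.39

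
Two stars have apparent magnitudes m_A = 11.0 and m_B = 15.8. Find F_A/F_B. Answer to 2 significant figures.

F_A/F_B ≈ 83

Magnitude difference = -4.8
Flux ratio = 10^(−0.4 Δm) = 10^(−0.4 × -4.8) = 10^1.920 = 83.18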